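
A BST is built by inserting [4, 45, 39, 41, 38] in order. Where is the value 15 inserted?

Starting tree (level order): [4, None, 45, 39, None, 38, 41]
Insertion path: 4 -> 45 -> 39 -> 38
Result: insert 15 as left child of 38
Final tree (level order): [4, None, 45, 39, None, 38, 41, 15]


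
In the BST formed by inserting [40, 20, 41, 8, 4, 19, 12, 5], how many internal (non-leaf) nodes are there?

Tree built from: [40, 20, 41, 8, 4, 19, 12, 5]
Tree (level-order array): [40, 20, 41, 8, None, None, None, 4, 19, None, 5, 12]
Rule: An internal node has at least one child.
Per-node child counts:
  node 40: 2 child(ren)
  node 20: 1 child(ren)
  node 8: 2 child(ren)
  node 4: 1 child(ren)
  node 5: 0 child(ren)
  node 19: 1 child(ren)
  node 12: 0 child(ren)
  node 41: 0 child(ren)
Matching nodes: [40, 20, 8, 4, 19]
Count of internal (non-leaf) nodes: 5


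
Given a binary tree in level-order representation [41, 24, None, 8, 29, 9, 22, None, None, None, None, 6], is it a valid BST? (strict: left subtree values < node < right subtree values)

Level-order array: [41, 24, None, 8, 29, 9, 22, None, None, None, None, 6]
Validate using subtree bounds (lo, hi): at each node, require lo < value < hi,
then recurse left with hi=value and right with lo=value.
Preorder trace (stopping at first violation):
  at node 41 with bounds (-inf, +inf): OK
  at node 24 with bounds (-inf, 41): OK
  at node 8 with bounds (-inf, 24): OK
  at node 9 with bounds (-inf, 8): VIOLATION
Node 9 violates its bound: not (-inf < 9 < 8).
Result: Not a valid BST


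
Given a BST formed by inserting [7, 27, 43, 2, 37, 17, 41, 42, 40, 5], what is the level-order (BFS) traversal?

Tree insertion order: [7, 27, 43, 2, 37, 17, 41, 42, 40, 5]
Tree (level-order array): [7, 2, 27, None, 5, 17, 43, None, None, None, None, 37, None, None, 41, 40, 42]
BFS from the root, enqueuing left then right child of each popped node:
  queue [7] -> pop 7, enqueue [2, 27], visited so far: [7]
  queue [2, 27] -> pop 2, enqueue [5], visited so far: [7, 2]
  queue [27, 5] -> pop 27, enqueue [17, 43], visited so far: [7, 2, 27]
  queue [5, 17, 43] -> pop 5, enqueue [none], visited so far: [7, 2, 27, 5]
  queue [17, 43] -> pop 17, enqueue [none], visited so far: [7, 2, 27, 5, 17]
  queue [43] -> pop 43, enqueue [37], visited so far: [7, 2, 27, 5, 17, 43]
  queue [37] -> pop 37, enqueue [41], visited so far: [7, 2, 27, 5, 17, 43, 37]
  queue [41] -> pop 41, enqueue [40, 42], visited so far: [7, 2, 27, 5, 17, 43, 37, 41]
  queue [40, 42] -> pop 40, enqueue [none], visited so far: [7, 2, 27, 5, 17, 43, 37, 41, 40]
  queue [42] -> pop 42, enqueue [none], visited so far: [7, 2, 27, 5, 17, 43, 37, 41, 40, 42]
Result: [7, 2, 27, 5, 17, 43, 37, 41, 40, 42]


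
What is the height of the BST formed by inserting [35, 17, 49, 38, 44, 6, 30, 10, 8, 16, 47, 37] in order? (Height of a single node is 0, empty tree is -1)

Insertion order: [35, 17, 49, 38, 44, 6, 30, 10, 8, 16, 47, 37]
Tree (level-order array): [35, 17, 49, 6, 30, 38, None, None, 10, None, None, 37, 44, 8, 16, None, None, None, 47]
Compute height bottom-up (empty subtree = -1):
  height(8) = 1 + max(-1, -1) = 0
  height(16) = 1 + max(-1, -1) = 0
  height(10) = 1 + max(0, 0) = 1
  height(6) = 1 + max(-1, 1) = 2
  height(30) = 1 + max(-1, -1) = 0
  height(17) = 1 + max(2, 0) = 3
  height(37) = 1 + max(-1, -1) = 0
  height(47) = 1 + max(-1, -1) = 0
  height(44) = 1 + max(-1, 0) = 1
  height(38) = 1 + max(0, 1) = 2
  height(49) = 1 + max(2, -1) = 3
  height(35) = 1 + max(3, 3) = 4
Height = 4


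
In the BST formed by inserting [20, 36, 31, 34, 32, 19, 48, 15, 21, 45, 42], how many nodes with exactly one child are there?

Tree built from: [20, 36, 31, 34, 32, 19, 48, 15, 21, 45, 42]
Tree (level-order array): [20, 19, 36, 15, None, 31, 48, None, None, 21, 34, 45, None, None, None, 32, None, 42]
Rule: These are nodes with exactly 1 non-null child.
Per-node child counts:
  node 20: 2 child(ren)
  node 19: 1 child(ren)
  node 15: 0 child(ren)
  node 36: 2 child(ren)
  node 31: 2 child(ren)
  node 21: 0 child(ren)
  node 34: 1 child(ren)
  node 32: 0 child(ren)
  node 48: 1 child(ren)
  node 45: 1 child(ren)
  node 42: 0 child(ren)
Matching nodes: [19, 34, 48, 45]
Count of nodes with exactly one child: 4


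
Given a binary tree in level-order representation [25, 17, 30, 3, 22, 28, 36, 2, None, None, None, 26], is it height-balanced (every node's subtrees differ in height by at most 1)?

Tree (level-order array): [25, 17, 30, 3, 22, 28, 36, 2, None, None, None, 26]
Definition: a tree is height-balanced if, at every node, |h(left) - h(right)| <= 1 (empty subtree has height -1).
Bottom-up per-node check:
  node 2: h_left=-1, h_right=-1, diff=0 [OK], height=0
  node 3: h_left=0, h_right=-1, diff=1 [OK], height=1
  node 22: h_left=-1, h_right=-1, diff=0 [OK], height=0
  node 17: h_left=1, h_right=0, diff=1 [OK], height=2
  node 26: h_left=-1, h_right=-1, diff=0 [OK], height=0
  node 28: h_left=0, h_right=-1, diff=1 [OK], height=1
  node 36: h_left=-1, h_right=-1, diff=0 [OK], height=0
  node 30: h_left=1, h_right=0, diff=1 [OK], height=2
  node 25: h_left=2, h_right=2, diff=0 [OK], height=3
All nodes satisfy the balance condition.
Result: Balanced


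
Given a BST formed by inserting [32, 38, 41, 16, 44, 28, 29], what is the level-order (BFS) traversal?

Tree insertion order: [32, 38, 41, 16, 44, 28, 29]
Tree (level-order array): [32, 16, 38, None, 28, None, 41, None, 29, None, 44]
BFS from the root, enqueuing left then right child of each popped node:
  queue [32] -> pop 32, enqueue [16, 38], visited so far: [32]
  queue [16, 38] -> pop 16, enqueue [28], visited so far: [32, 16]
  queue [38, 28] -> pop 38, enqueue [41], visited so far: [32, 16, 38]
  queue [28, 41] -> pop 28, enqueue [29], visited so far: [32, 16, 38, 28]
  queue [41, 29] -> pop 41, enqueue [44], visited so far: [32, 16, 38, 28, 41]
  queue [29, 44] -> pop 29, enqueue [none], visited so far: [32, 16, 38, 28, 41, 29]
  queue [44] -> pop 44, enqueue [none], visited so far: [32, 16, 38, 28, 41, 29, 44]
Result: [32, 16, 38, 28, 41, 29, 44]


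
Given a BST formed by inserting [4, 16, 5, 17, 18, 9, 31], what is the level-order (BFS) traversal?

Tree insertion order: [4, 16, 5, 17, 18, 9, 31]
Tree (level-order array): [4, None, 16, 5, 17, None, 9, None, 18, None, None, None, 31]
BFS from the root, enqueuing left then right child of each popped node:
  queue [4] -> pop 4, enqueue [16], visited so far: [4]
  queue [16] -> pop 16, enqueue [5, 17], visited so far: [4, 16]
  queue [5, 17] -> pop 5, enqueue [9], visited so far: [4, 16, 5]
  queue [17, 9] -> pop 17, enqueue [18], visited so far: [4, 16, 5, 17]
  queue [9, 18] -> pop 9, enqueue [none], visited so far: [4, 16, 5, 17, 9]
  queue [18] -> pop 18, enqueue [31], visited so far: [4, 16, 5, 17, 9, 18]
  queue [31] -> pop 31, enqueue [none], visited so far: [4, 16, 5, 17, 9, 18, 31]
Result: [4, 16, 5, 17, 9, 18, 31]


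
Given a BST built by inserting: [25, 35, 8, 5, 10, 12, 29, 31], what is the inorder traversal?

Tree insertion order: [25, 35, 8, 5, 10, 12, 29, 31]
Tree (level-order array): [25, 8, 35, 5, 10, 29, None, None, None, None, 12, None, 31]
Inorder traversal: [5, 8, 10, 12, 25, 29, 31, 35]


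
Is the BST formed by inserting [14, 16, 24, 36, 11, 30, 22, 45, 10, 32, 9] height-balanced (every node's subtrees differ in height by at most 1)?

Tree (level-order array): [14, 11, 16, 10, None, None, 24, 9, None, 22, 36, None, None, None, None, 30, 45, None, 32]
Definition: a tree is height-balanced if, at every node, |h(left) - h(right)| <= 1 (empty subtree has height -1).
Bottom-up per-node check:
  node 9: h_left=-1, h_right=-1, diff=0 [OK], height=0
  node 10: h_left=0, h_right=-1, diff=1 [OK], height=1
  node 11: h_left=1, h_right=-1, diff=2 [FAIL (|1--1|=2 > 1)], height=2
  node 22: h_left=-1, h_right=-1, diff=0 [OK], height=0
  node 32: h_left=-1, h_right=-1, diff=0 [OK], height=0
  node 30: h_left=-1, h_right=0, diff=1 [OK], height=1
  node 45: h_left=-1, h_right=-1, diff=0 [OK], height=0
  node 36: h_left=1, h_right=0, diff=1 [OK], height=2
  node 24: h_left=0, h_right=2, diff=2 [FAIL (|0-2|=2 > 1)], height=3
  node 16: h_left=-1, h_right=3, diff=4 [FAIL (|-1-3|=4 > 1)], height=4
  node 14: h_left=2, h_right=4, diff=2 [FAIL (|2-4|=2 > 1)], height=5
Node 11 violates the condition: |1 - -1| = 2 > 1.
Result: Not balanced


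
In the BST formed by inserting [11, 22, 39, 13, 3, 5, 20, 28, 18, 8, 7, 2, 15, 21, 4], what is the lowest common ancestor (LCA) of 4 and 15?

Tree insertion order: [11, 22, 39, 13, 3, 5, 20, 28, 18, 8, 7, 2, 15, 21, 4]
Tree (level-order array): [11, 3, 22, 2, 5, 13, 39, None, None, 4, 8, None, 20, 28, None, None, None, 7, None, 18, 21, None, None, None, None, 15]
In a BST, the LCA of p=4, q=15 is the first node v on the
root-to-leaf path with p <= v <= q (go left if both < v, right if both > v).
Walk from root:
  at 11: 4 <= 11 <= 15, this is the LCA
LCA = 11


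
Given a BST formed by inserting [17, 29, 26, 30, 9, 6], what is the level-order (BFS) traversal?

Tree insertion order: [17, 29, 26, 30, 9, 6]
Tree (level-order array): [17, 9, 29, 6, None, 26, 30]
BFS from the root, enqueuing left then right child of each popped node:
  queue [17] -> pop 17, enqueue [9, 29], visited so far: [17]
  queue [9, 29] -> pop 9, enqueue [6], visited so far: [17, 9]
  queue [29, 6] -> pop 29, enqueue [26, 30], visited so far: [17, 9, 29]
  queue [6, 26, 30] -> pop 6, enqueue [none], visited so far: [17, 9, 29, 6]
  queue [26, 30] -> pop 26, enqueue [none], visited so far: [17, 9, 29, 6, 26]
  queue [30] -> pop 30, enqueue [none], visited so far: [17, 9, 29, 6, 26, 30]
Result: [17, 9, 29, 6, 26, 30]


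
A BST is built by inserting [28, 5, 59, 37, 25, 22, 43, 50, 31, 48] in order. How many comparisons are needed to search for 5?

Search path for 5: 28 -> 5
Found: True
Comparisons: 2


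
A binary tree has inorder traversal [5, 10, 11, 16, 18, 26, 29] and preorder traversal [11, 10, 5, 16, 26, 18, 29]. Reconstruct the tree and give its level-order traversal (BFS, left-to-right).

Inorder:  [5, 10, 11, 16, 18, 26, 29]
Preorder: [11, 10, 5, 16, 26, 18, 29]
Algorithm: preorder visits root first, so consume preorder in order;
for each root, split the current inorder slice at that value into
left-subtree inorder and right-subtree inorder, then recurse.
Recursive splits:
  root=11; inorder splits into left=[5, 10], right=[16, 18, 26, 29]
  root=10; inorder splits into left=[5], right=[]
  root=5; inorder splits into left=[], right=[]
  root=16; inorder splits into left=[], right=[18, 26, 29]
  root=26; inorder splits into left=[18], right=[29]
  root=18; inorder splits into left=[], right=[]
  root=29; inorder splits into left=[], right=[]
Reconstructed level-order: [11, 10, 16, 5, 26, 18, 29]


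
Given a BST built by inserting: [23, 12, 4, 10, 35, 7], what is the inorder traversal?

Tree insertion order: [23, 12, 4, 10, 35, 7]
Tree (level-order array): [23, 12, 35, 4, None, None, None, None, 10, 7]
Inorder traversal: [4, 7, 10, 12, 23, 35]


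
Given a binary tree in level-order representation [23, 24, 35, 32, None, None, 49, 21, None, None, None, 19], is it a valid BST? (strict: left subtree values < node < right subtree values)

Level-order array: [23, 24, 35, 32, None, None, 49, 21, None, None, None, 19]
Validate using subtree bounds (lo, hi): at each node, require lo < value < hi,
then recurse left with hi=value and right with lo=value.
Preorder trace (stopping at first violation):
  at node 23 with bounds (-inf, +inf): OK
  at node 24 with bounds (-inf, 23): VIOLATION
Node 24 violates its bound: not (-inf < 24 < 23).
Result: Not a valid BST


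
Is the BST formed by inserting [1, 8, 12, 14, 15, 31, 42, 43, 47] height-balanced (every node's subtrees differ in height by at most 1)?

Tree (level-order array): [1, None, 8, None, 12, None, 14, None, 15, None, 31, None, 42, None, 43, None, 47]
Definition: a tree is height-balanced if, at every node, |h(left) - h(right)| <= 1 (empty subtree has height -1).
Bottom-up per-node check:
  node 47: h_left=-1, h_right=-1, diff=0 [OK], height=0
  node 43: h_left=-1, h_right=0, diff=1 [OK], height=1
  node 42: h_left=-1, h_right=1, diff=2 [FAIL (|-1-1|=2 > 1)], height=2
  node 31: h_left=-1, h_right=2, diff=3 [FAIL (|-1-2|=3 > 1)], height=3
  node 15: h_left=-1, h_right=3, diff=4 [FAIL (|-1-3|=4 > 1)], height=4
  node 14: h_left=-1, h_right=4, diff=5 [FAIL (|-1-4|=5 > 1)], height=5
  node 12: h_left=-1, h_right=5, diff=6 [FAIL (|-1-5|=6 > 1)], height=6
  node 8: h_left=-1, h_right=6, diff=7 [FAIL (|-1-6|=7 > 1)], height=7
  node 1: h_left=-1, h_right=7, diff=8 [FAIL (|-1-7|=8 > 1)], height=8
Node 42 violates the condition: |-1 - 1| = 2 > 1.
Result: Not balanced


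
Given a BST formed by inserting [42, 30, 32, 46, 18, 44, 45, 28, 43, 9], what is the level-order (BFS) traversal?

Tree insertion order: [42, 30, 32, 46, 18, 44, 45, 28, 43, 9]
Tree (level-order array): [42, 30, 46, 18, 32, 44, None, 9, 28, None, None, 43, 45]
BFS from the root, enqueuing left then right child of each popped node:
  queue [42] -> pop 42, enqueue [30, 46], visited so far: [42]
  queue [30, 46] -> pop 30, enqueue [18, 32], visited so far: [42, 30]
  queue [46, 18, 32] -> pop 46, enqueue [44], visited so far: [42, 30, 46]
  queue [18, 32, 44] -> pop 18, enqueue [9, 28], visited so far: [42, 30, 46, 18]
  queue [32, 44, 9, 28] -> pop 32, enqueue [none], visited so far: [42, 30, 46, 18, 32]
  queue [44, 9, 28] -> pop 44, enqueue [43, 45], visited so far: [42, 30, 46, 18, 32, 44]
  queue [9, 28, 43, 45] -> pop 9, enqueue [none], visited so far: [42, 30, 46, 18, 32, 44, 9]
  queue [28, 43, 45] -> pop 28, enqueue [none], visited so far: [42, 30, 46, 18, 32, 44, 9, 28]
  queue [43, 45] -> pop 43, enqueue [none], visited so far: [42, 30, 46, 18, 32, 44, 9, 28, 43]
  queue [45] -> pop 45, enqueue [none], visited so far: [42, 30, 46, 18, 32, 44, 9, 28, 43, 45]
Result: [42, 30, 46, 18, 32, 44, 9, 28, 43, 45]


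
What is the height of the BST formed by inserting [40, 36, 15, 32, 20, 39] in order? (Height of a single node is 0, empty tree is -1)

Insertion order: [40, 36, 15, 32, 20, 39]
Tree (level-order array): [40, 36, None, 15, 39, None, 32, None, None, 20]
Compute height bottom-up (empty subtree = -1):
  height(20) = 1 + max(-1, -1) = 0
  height(32) = 1 + max(0, -1) = 1
  height(15) = 1 + max(-1, 1) = 2
  height(39) = 1 + max(-1, -1) = 0
  height(36) = 1 + max(2, 0) = 3
  height(40) = 1 + max(3, -1) = 4
Height = 4


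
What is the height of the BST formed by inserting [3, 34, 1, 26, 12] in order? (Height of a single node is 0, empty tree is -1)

Insertion order: [3, 34, 1, 26, 12]
Tree (level-order array): [3, 1, 34, None, None, 26, None, 12]
Compute height bottom-up (empty subtree = -1):
  height(1) = 1 + max(-1, -1) = 0
  height(12) = 1 + max(-1, -1) = 0
  height(26) = 1 + max(0, -1) = 1
  height(34) = 1 + max(1, -1) = 2
  height(3) = 1 + max(0, 2) = 3
Height = 3


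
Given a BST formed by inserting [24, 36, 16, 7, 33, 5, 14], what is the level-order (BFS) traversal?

Tree insertion order: [24, 36, 16, 7, 33, 5, 14]
Tree (level-order array): [24, 16, 36, 7, None, 33, None, 5, 14]
BFS from the root, enqueuing left then right child of each popped node:
  queue [24] -> pop 24, enqueue [16, 36], visited so far: [24]
  queue [16, 36] -> pop 16, enqueue [7], visited so far: [24, 16]
  queue [36, 7] -> pop 36, enqueue [33], visited so far: [24, 16, 36]
  queue [7, 33] -> pop 7, enqueue [5, 14], visited so far: [24, 16, 36, 7]
  queue [33, 5, 14] -> pop 33, enqueue [none], visited so far: [24, 16, 36, 7, 33]
  queue [5, 14] -> pop 5, enqueue [none], visited so far: [24, 16, 36, 7, 33, 5]
  queue [14] -> pop 14, enqueue [none], visited so far: [24, 16, 36, 7, 33, 5, 14]
Result: [24, 16, 36, 7, 33, 5, 14]


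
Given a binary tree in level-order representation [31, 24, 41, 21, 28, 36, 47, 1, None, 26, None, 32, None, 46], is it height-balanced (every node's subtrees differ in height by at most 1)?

Tree (level-order array): [31, 24, 41, 21, 28, 36, 47, 1, None, 26, None, 32, None, 46]
Definition: a tree is height-balanced if, at every node, |h(left) - h(right)| <= 1 (empty subtree has height -1).
Bottom-up per-node check:
  node 1: h_left=-1, h_right=-1, diff=0 [OK], height=0
  node 21: h_left=0, h_right=-1, diff=1 [OK], height=1
  node 26: h_left=-1, h_right=-1, diff=0 [OK], height=0
  node 28: h_left=0, h_right=-1, diff=1 [OK], height=1
  node 24: h_left=1, h_right=1, diff=0 [OK], height=2
  node 32: h_left=-1, h_right=-1, diff=0 [OK], height=0
  node 36: h_left=0, h_right=-1, diff=1 [OK], height=1
  node 46: h_left=-1, h_right=-1, diff=0 [OK], height=0
  node 47: h_left=0, h_right=-1, diff=1 [OK], height=1
  node 41: h_left=1, h_right=1, diff=0 [OK], height=2
  node 31: h_left=2, h_right=2, diff=0 [OK], height=3
All nodes satisfy the balance condition.
Result: Balanced


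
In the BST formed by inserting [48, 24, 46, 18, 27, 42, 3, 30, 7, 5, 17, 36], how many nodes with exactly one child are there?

Tree built from: [48, 24, 46, 18, 27, 42, 3, 30, 7, 5, 17, 36]
Tree (level-order array): [48, 24, None, 18, 46, 3, None, 27, None, None, 7, None, 42, 5, 17, 30, None, None, None, None, None, None, 36]
Rule: These are nodes with exactly 1 non-null child.
Per-node child counts:
  node 48: 1 child(ren)
  node 24: 2 child(ren)
  node 18: 1 child(ren)
  node 3: 1 child(ren)
  node 7: 2 child(ren)
  node 5: 0 child(ren)
  node 17: 0 child(ren)
  node 46: 1 child(ren)
  node 27: 1 child(ren)
  node 42: 1 child(ren)
  node 30: 1 child(ren)
  node 36: 0 child(ren)
Matching nodes: [48, 18, 3, 46, 27, 42, 30]
Count of nodes with exactly one child: 7


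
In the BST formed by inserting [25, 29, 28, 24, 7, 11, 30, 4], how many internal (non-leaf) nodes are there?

Tree built from: [25, 29, 28, 24, 7, 11, 30, 4]
Tree (level-order array): [25, 24, 29, 7, None, 28, 30, 4, 11]
Rule: An internal node has at least one child.
Per-node child counts:
  node 25: 2 child(ren)
  node 24: 1 child(ren)
  node 7: 2 child(ren)
  node 4: 0 child(ren)
  node 11: 0 child(ren)
  node 29: 2 child(ren)
  node 28: 0 child(ren)
  node 30: 0 child(ren)
Matching nodes: [25, 24, 7, 29]
Count of internal (non-leaf) nodes: 4


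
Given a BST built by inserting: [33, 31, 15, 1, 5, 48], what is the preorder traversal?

Tree insertion order: [33, 31, 15, 1, 5, 48]
Tree (level-order array): [33, 31, 48, 15, None, None, None, 1, None, None, 5]
Preorder traversal: [33, 31, 15, 1, 5, 48]


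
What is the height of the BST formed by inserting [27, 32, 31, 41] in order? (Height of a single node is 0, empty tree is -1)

Insertion order: [27, 32, 31, 41]
Tree (level-order array): [27, None, 32, 31, 41]
Compute height bottom-up (empty subtree = -1):
  height(31) = 1 + max(-1, -1) = 0
  height(41) = 1 + max(-1, -1) = 0
  height(32) = 1 + max(0, 0) = 1
  height(27) = 1 + max(-1, 1) = 2
Height = 2


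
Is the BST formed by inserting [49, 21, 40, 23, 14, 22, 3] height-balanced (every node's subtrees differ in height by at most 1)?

Tree (level-order array): [49, 21, None, 14, 40, 3, None, 23, None, None, None, 22]
Definition: a tree is height-balanced if, at every node, |h(left) - h(right)| <= 1 (empty subtree has height -1).
Bottom-up per-node check:
  node 3: h_left=-1, h_right=-1, diff=0 [OK], height=0
  node 14: h_left=0, h_right=-1, diff=1 [OK], height=1
  node 22: h_left=-1, h_right=-1, diff=0 [OK], height=0
  node 23: h_left=0, h_right=-1, diff=1 [OK], height=1
  node 40: h_left=1, h_right=-1, diff=2 [FAIL (|1--1|=2 > 1)], height=2
  node 21: h_left=1, h_right=2, diff=1 [OK], height=3
  node 49: h_left=3, h_right=-1, diff=4 [FAIL (|3--1|=4 > 1)], height=4
Node 40 violates the condition: |1 - -1| = 2 > 1.
Result: Not balanced


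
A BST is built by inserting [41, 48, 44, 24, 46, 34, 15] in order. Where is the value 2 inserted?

Starting tree (level order): [41, 24, 48, 15, 34, 44, None, None, None, None, None, None, 46]
Insertion path: 41 -> 24 -> 15
Result: insert 2 as left child of 15
Final tree (level order): [41, 24, 48, 15, 34, 44, None, 2, None, None, None, None, 46]


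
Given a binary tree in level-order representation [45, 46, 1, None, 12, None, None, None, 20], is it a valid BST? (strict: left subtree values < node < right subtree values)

Level-order array: [45, 46, 1, None, 12, None, None, None, 20]
Validate using subtree bounds (lo, hi): at each node, require lo < value < hi,
then recurse left with hi=value and right with lo=value.
Preorder trace (stopping at first violation):
  at node 45 with bounds (-inf, +inf): OK
  at node 46 with bounds (-inf, 45): VIOLATION
Node 46 violates its bound: not (-inf < 46 < 45).
Result: Not a valid BST


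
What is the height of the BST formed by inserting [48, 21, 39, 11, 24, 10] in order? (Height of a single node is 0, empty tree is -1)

Insertion order: [48, 21, 39, 11, 24, 10]
Tree (level-order array): [48, 21, None, 11, 39, 10, None, 24]
Compute height bottom-up (empty subtree = -1):
  height(10) = 1 + max(-1, -1) = 0
  height(11) = 1 + max(0, -1) = 1
  height(24) = 1 + max(-1, -1) = 0
  height(39) = 1 + max(0, -1) = 1
  height(21) = 1 + max(1, 1) = 2
  height(48) = 1 + max(2, -1) = 3
Height = 3


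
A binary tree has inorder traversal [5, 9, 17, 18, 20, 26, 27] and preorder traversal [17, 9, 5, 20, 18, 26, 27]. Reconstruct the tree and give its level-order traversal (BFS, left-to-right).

Inorder:  [5, 9, 17, 18, 20, 26, 27]
Preorder: [17, 9, 5, 20, 18, 26, 27]
Algorithm: preorder visits root first, so consume preorder in order;
for each root, split the current inorder slice at that value into
left-subtree inorder and right-subtree inorder, then recurse.
Recursive splits:
  root=17; inorder splits into left=[5, 9], right=[18, 20, 26, 27]
  root=9; inorder splits into left=[5], right=[]
  root=5; inorder splits into left=[], right=[]
  root=20; inorder splits into left=[18], right=[26, 27]
  root=18; inorder splits into left=[], right=[]
  root=26; inorder splits into left=[], right=[27]
  root=27; inorder splits into left=[], right=[]
Reconstructed level-order: [17, 9, 20, 5, 18, 26, 27]


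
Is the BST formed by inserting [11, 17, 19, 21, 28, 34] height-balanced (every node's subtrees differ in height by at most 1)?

Tree (level-order array): [11, None, 17, None, 19, None, 21, None, 28, None, 34]
Definition: a tree is height-balanced if, at every node, |h(left) - h(right)| <= 1 (empty subtree has height -1).
Bottom-up per-node check:
  node 34: h_left=-1, h_right=-1, diff=0 [OK], height=0
  node 28: h_left=-1, h_right=0, diff=1 [OK], height=1
  node 21: h_left=-1, h_right=1, diff=2 [FAIL (|-1-1|=2 > 1)], height=2
  node 19: h_left=-1, h_right=2, diff=3 [FAIL (|-1-2|=3 > 1)], height=3
  node 17: h_left=-1, h_right=3, diff=4 [FAIL (|-1-3|=4 > 1)], height=4
  node 11: h_left=-1, h_right=4, diff=5 [FAIL (|-1-4|=5 > 1)], height=5
Node 21 violates the condition: |-1 - 1| = 2 > 1.
Result: Not balanced


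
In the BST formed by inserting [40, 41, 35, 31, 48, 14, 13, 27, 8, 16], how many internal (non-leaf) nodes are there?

Tree built from: [40, 41, 35, 31, 48, 14, 13, 27, 8, 16]
Tree (level-order array): [40, 35, 41, 31, None, None, 48, 14, None, None, None, 13, 27, 8, None, 16]
Rule: An internal node has at least one child.
Per-node child counts:
  node 40: 2 child(ren)
  node 35: 1 child(ren)
  node 31: 1 child(ren)
  node 14: 2 child(ren)
  node 13: 1 child(ren)
  node 8: 0 child(ren)
  node 27: 1 child(ren)
  node 16: 0 child(ren)
  node 41: 1 child(ren)
  node 48: 0 child(ren)
Matching nodes: [40, 35, 31, 14, 13, 27, 41]
Count of internal (non-leaf) nodes: 7


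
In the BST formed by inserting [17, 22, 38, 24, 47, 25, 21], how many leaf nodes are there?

Tree built from: [17, 22, 38, 24, 47, 25, 21]
Tree (level-order array): [17, None, 22, 21, 38, None, None, 24, 47, None, 25]
Rule: A leaf has 0 children.
Per-node child counts:
  node 17: 1 child(ren)
  node 22: 2 child(ren)
  node 21: 0 child(ren)
  node 38: 2 child(ren)
  node 24: 1 child(ren)
  node 25: 0 child(ren)
  node 47: 0 child(ren)
Matching nodes: [21, 25, 47]
Count of leaf nodes: 3


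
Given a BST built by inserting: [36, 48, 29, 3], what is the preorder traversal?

Tree insertion order: [36, 48, 29, 3]
Tree (level-order array): [36, 29, 48, 3]
Preorder traversal: [36, 29, 3, 48]


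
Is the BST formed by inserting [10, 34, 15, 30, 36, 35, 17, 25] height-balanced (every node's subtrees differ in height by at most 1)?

Tree (level-order array): [10, None, 34, 15, 36, None, 30, 35, None, 17, None, None, None, None, 25]
Definition: a tree is height-balanced if, at every node, |h(left) - h(right)| <= 1 (empty subtree has height -1).
Bottom-up per-node check:
  node 25: h_left=-1, h_right=-1, diff=0 [OK], height=0
  node 17: h_left=-1, h_right=0, diff=1 [OK], height=1
  node 30: h_left=1, h_right=-1, diff=2 [FAIL (|1--1|=2 > 1)], height=2
  node 15: h_left=-1, h_right=2, diff=3 [FAIL (|-1-2|=3 > 1)], height=3
  node 35: h_left=-1, h_right=-1, diff=0 [OK], height=0
  node 36: h_left=0, h_right=-1, diff=1 [OK], height=1
  node 34: h_left=3, h_right=1, diff=2 [FAIL (|3-1|=2 > 1)], height=4
  node 10: h_left=-1, h_right=4, diff=5 [FAIL (|-1-4|=5 > 1)], height=5
Node 30 violates the condition: |1 - -1| = 2 > 1.
Result: Not balanced


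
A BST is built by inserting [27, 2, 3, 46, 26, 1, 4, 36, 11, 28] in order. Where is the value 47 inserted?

Starting tree (level order): [27, 2, 46, 1, 3, 36, None, None, None, None, 26, 28, None, 4, None, None, None, None, 11]
Insertion path: 27 -> 46
Result: insert 47 as right child of 46
Final tree (level order): [27, 2, 46, 1, 3, 36, 47, None, None, None, 26, 28, None, None, None, 4, None, None, None, None, 11]


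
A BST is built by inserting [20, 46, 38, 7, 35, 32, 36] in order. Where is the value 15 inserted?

Starting tree (level order): [20, 7, 46, None, None, 38, None, 35, None, 32, 36]
Insertion path: 20 -> 7
Result: insert 15 as right child of 7
Final tree (level order): [20, 7, 46, None, 15, 38, None, None, None, 35, None, 32, 36]


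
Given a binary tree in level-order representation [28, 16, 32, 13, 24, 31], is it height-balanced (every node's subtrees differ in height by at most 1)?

Tree (level-order array): [28, 16, 32, 13, 24, 31]
Definition: a tree is height-balanced if, at every node, |h(left) - h(right)| <= 1 (empty subtree has height -1).
Bottom-up per-node check:
  node 13: h_left=-1, h_right=-1, diff=0 [OK], height=0
  node 24: h_left=-1, h_right=-1, diff=0 [OK], height=0
  node 16: h_left=0, h_right=0, diff=0 [OK], height=1
  node 31: h_left=-1, h_right=-1, diff=0 [OK], height=0
  node 32: h_left=0, h_right=-1, diff=1 [OK], height=1
  node 28: h_left=1, h_right=1, diff=0 [OK], height=2
All nodes satisfy the balance condition.
Result: Balanced


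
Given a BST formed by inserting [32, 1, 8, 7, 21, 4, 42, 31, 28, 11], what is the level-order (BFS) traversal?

Tree insertion order: [32, 1, 8, 7, 21, 4, 42, 31, 28, 11]
Tree (level-order array): [32, 1, 42, None, 8, None, None, 7, 21, 4, None, 11, 31, None, None, None, None, 28]
BFS from the root, enqueuing left then right child of each popped node:
  queue [32] -> pop 32, enqueue [1, 42], visited so far: [32]
  queue [1, 42] -> pop 1, enqueue [8], visited so far: [32, 1]
  queue [42, 8] -> pop 42, enqueue [none], visited so far: [32, 1, 42]
  queue [8] -> pop 8, enqueue [7, 21], visited so far: [32, 1, 42, 8]
  queue [7, 21] -> pop 7, enqueue [4], visited so far: [32, 1, 42, 8, 7]
  queue [21, 4] -> pop 21, enqueue [11, 31], visited so far: [32, 1, 42, 8, 7, 21]
  queue [4, 11, 31] -> pop 4, enqueue [none], visited so far: [32, 1, 42, 8, 7, 21, 4]
  queue [11, 31] -> pop 11, enqueue [none], visited so far: [32, 1, 42, 8, 7, 21, 4, 11]
  queue [31] -> pop 31, enqueue [28], visited so far: [32, 1, 42, 8, 7, 21, 4, 11, 31]
  queue [28] -> pop 28, enqueue [none], visited so far: [32, 1, 42, 8, 7, 21, 4, 11, 31, 28]
Result: [32, 1, 42, 8, 7, 21, 4, 11, 31, 28]


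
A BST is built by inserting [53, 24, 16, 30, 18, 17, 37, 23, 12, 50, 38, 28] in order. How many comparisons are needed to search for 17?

Search path for 17: 53 -> 24 -> 16 -> 18 -> 17
Found: True
Comparisons: 5


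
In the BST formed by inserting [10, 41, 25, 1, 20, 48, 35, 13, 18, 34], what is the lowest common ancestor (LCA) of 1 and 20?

Tree insertion order: [10, 41, 25, 1, 20, 48, 35, 13, 18, 34]
Tree (level-order array): [10, 1, 41, None, None, 25, 48, 20, 35, None, None, 13, None, 34, None, None, 18]
In a BST, the LCA of p=1, q=20 is the first node v on the
root-to-leaf path with p <= v <= q (go left if both < v, right if both > v).
Walk from root:
  at 10: 1 <= 10 <= 20, this is the LCA
LCA = 10


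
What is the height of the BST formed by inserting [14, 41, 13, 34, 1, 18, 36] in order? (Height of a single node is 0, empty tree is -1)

Insertion order: [14, 41, 13, 34, 1, 18, 36]
Tree (level-order array): [14, 13, 41, 1, None, 34, None, None, None, 18, 36]
Compute height bottom-up (empty subtree = -1):
  height(1) = 1 + max(-1, -1) = 0
  height(13) = 1 + max(0, -1) = 1
  height(18) = 1 + max(-1, -1) = 0
  height(36) = 1 + max(-1, -1) = 0
  height(34) = 1 + max(0, 0) = 1
  height(41) = 1 + max(1, -1) = 2
  height(14) = 1 + max(1, 2) = 3
Height = 3


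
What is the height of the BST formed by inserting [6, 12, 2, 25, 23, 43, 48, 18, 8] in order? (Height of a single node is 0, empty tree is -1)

Insertion order: [6, 12, 2, 25, 23, 43, 48, 18, 8]
Tree (level-order array): [6, 2, 12, None, None, 8, 25, None, None, 23, 43, 18, None, None, 48]
Compute height bottom-up (empty subtree = -1):
  height(2) = 1 + max(-1, -1) = 0
  height(8) = 1 + max(-1, -1) = 0
  height(18) = 1 + max(-1, -1) = 0
  height(23) = 1 + max(0, -1) = 1
  height(48) = 1 + max(-1, -1) = 0
  height(43) = 1 + max(-1, 0) = 1
  height(25) = 1 + max(1, 1) = 2
  height(12) = 1 + max(0, 2) = 3
  height(6) = 1 + max(0, 3) = 4
Height = 4


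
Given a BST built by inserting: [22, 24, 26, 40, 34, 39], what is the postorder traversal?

Tree insertion order: [22, 24, 26, 40, 34, 39]
Tree (level-order array): [22, None, 24, None, 26, None, 40, 34, None, None, 39]
Postorder traversal: [39, 34, 40, 26, 24, 22]


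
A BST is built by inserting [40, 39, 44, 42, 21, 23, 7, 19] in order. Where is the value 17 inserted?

Starting tree (level order): [40, 39, 44, 21, None, 42, None, 7, 23, None, None, None, 19]
Insertion path: 40 -> 39 -> 21 -> 7 -> 19
Result: insert 17 as left child of 19
Final tree (level order): [40, 39, 44, 21, None, 42, None, 7, 23, None, None, None, 19, None, None, 17]


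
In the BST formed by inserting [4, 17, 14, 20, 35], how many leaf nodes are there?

Tree built from: [4, 17, 14, 20, 35]
Tree (level-order array): [4, None, 17, 14, 20, None, None, None, 35]
Rule: A leaf has 0 children.
Per-node child counts:
  node 4: 1 child(ren)
  node 17: 2 child(ren)
  node 14: 0 child(ren)
  node 20: 1 child(ren)
  node 35: 0 child(ren)
Matching nodes: [14, 35]
Count of leaf nodes: 2


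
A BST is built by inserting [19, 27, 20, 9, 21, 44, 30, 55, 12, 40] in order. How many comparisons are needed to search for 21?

Search path for 21: 19 -> 27 -> 20 -> 21
Found: True
Comparisons: 4


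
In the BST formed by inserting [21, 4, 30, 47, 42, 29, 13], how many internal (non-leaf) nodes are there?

Tree built from: [21, 4, 30, 47, 42, 29, 13]
Tree (level-order array): [21, 4, 30, None, 13, 29, 47, None, None, None, None, 42]
Rule: An internal node has at least one child.
Per-node child counts:
  node 21: 2 child(ren)
  node 4: 1 child(ren)
  node 13: 0 child(ren)
  node 30: 2 child(ren)
  node 29: 0 child(ren)
  node 47: 1 child(ren)
  node 42: 0 child(ren)
Matching nodes: [21, 4, 30, 47]
Count of internal (non-leaf) nodes: 4


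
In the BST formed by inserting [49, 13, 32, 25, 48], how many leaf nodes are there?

Tree built from: [49, 13, 32, 25, 48]
Tree (level-order array): [49, 13, None, None, 32, 25, 48]
Rule: A leaf has 0 children.
Per-node child counts:
  node 49: 1 child(ren)
  node 13: 1 child(ren)
  node 32: 2 child(ren)
  node 25: 0 child(ren)
  node 48: 0 child(ren)
Matching nodes: [25, 48]
Count of leaf nodes: 2


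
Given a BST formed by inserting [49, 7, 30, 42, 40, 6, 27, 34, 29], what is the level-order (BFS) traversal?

Tree insertion order: [49, 7, 30, 42, 40, 6, 27, 34, 29]
Tree (level-order array): [49, 7, None, 6, 30, None, None, 27, 42, None, 29, 40, None, None, None, 34]
BFS from the root, enqueuing left then right child of each popped node:
  queue [49] -> pop 49, enqueue [7], visited so far: [49]
  queue [7] -> pop 7, enqueue [6, 30], visited so far: [49, 7]
  queue [6, 30] -> pop 6, enqueue [none], visited so far: [49, 7, 6]
  queue [30] -> pop 30, enqueue [27, 42], visited so far: [49, 7, 6, 30]
  queue [27, 42] -> pop 27, enqueue [29], visited so far: [49, 7, 6, 30, 27]
  queue [42, 29] -> pop 42, enqueue [40], visited so far: [49, 7, 6, 30, 27, 42]
  queue [29, 40] -> pop 29, enqueue [none], visited so far: [49, 7, 6, 30, 27, 42, 29]
  queue [40] -> pop 40, enqueue [34], visited so far: [49, 7, 6, 30, 27, 42, 29, 40]
  queue [34] -> pop 34, enqueue [none], visited so far: [49, 7, 6, 30, 27, 42, 29, 40, 34]
Result: [49, 7, 6, 30, 27, 42, 29, 40, 34]


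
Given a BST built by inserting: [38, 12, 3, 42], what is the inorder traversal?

Tree insertion order: [38, 12, 3, 42]
Tree (level-order array): [38, 12, 42, 3]
Inorder traversal: [3, 12, 38, 42]


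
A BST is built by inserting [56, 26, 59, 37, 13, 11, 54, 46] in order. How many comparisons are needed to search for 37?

Search path for 37: 56 -> 26 -> 37
Found: True
Comparisons: 3


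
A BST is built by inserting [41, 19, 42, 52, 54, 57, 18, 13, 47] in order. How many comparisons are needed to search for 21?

Search path for 21: 41 -> 19
Found: False
Comparisons: 2


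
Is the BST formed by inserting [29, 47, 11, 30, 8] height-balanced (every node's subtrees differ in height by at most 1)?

Tree (level-order array): [29, 11, 47, 8, None, 30]
Definition: a tree is height-balanced if, at every node, |h(left) - h(right)| <= 1 (empty subtree has height -1).
Bottom-up per-node check:
  node 8: h_left=-1, h_right=-1, diff=0 [OK], height=0
  node 11: h_left=0, h_right=-1, diff=1 [OK], height=1
  node 30: h_left=-1, h_right=-1, diff=0 [OK], height=0
  node 47: h_left=0, h_right=-1, diff=1 [OK], height=1
  node 29: h_left=1, h_right=1, diff=0 [OK], height=2
All nodes satisfy the balance condition.
Result: Balanced


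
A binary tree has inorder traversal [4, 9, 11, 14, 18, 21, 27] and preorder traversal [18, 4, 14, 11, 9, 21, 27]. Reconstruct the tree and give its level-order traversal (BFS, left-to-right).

Inorder:  [4, 9, 11, 14, 18, 21, 27]
Preorder: [18, 4, 14, 11, 9, 21, 27]
Algorithm: preorder visits root first, so consume preorder in order;
for each root, split the current inorder slice at that value into
left-subtree inorder and right-subtree inorder, then recurse.
Recursive splits:
  root=18; inorder splits into left=[4, 9, 11, 14], right=[21, 27]
  root=4; inorder splits into left=[], right=[9, 11, 14]
  root=14; inorder splits into left=[9, 11], right=[]
  root=11; inorder splits into left=[9], right=[]
  root=9; inorder splits into left=[], right=[]
  root=21; inorder splits into left=[], right=[27]
  root=27; inorder splits into left=[], right=[]
Reconstructed level-order: [18, 4, 21, 14, 27, 11, 9]


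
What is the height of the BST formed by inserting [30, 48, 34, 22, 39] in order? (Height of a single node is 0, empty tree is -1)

Insertion order: [30, 48, 34, 22, 39]
Tree (level-order array): [30, 22, 48, None, None, 34, None, None, 39]
Compute height bottom-up (empty subtree = -1):
  height(22) = 1 + max(-1, -1) = 0
  height(39) = 1 + max(-1, -1) = 0
  height(34) = 1 + max(-1, 0) = 1
  height(48) = 1 + max(1, -1) = 2
  height(30) = 1 + max(0, 2) = 3
Height = 3


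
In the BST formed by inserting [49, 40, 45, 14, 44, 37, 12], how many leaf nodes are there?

Tree built from: [49, 40, 45, 14, 44, 37, 12]
Tree (level-order array): [49, 40, None, 14, 45, 12, 37, 44]
Rule: A leaf has 0 children.
Per-node child counts:
  node 49: 1 child(ren)
  node 40: 2 child(ren)
  node 14: 2 child(ren)
  node 12: 0 child(ren)
  node 37: 0 child(ren)
  node 45: 1 child(ren)
  node 44: 0 child(ren)
Matching nodes: [12, 37, 44]
Count of leaf nodes: 3


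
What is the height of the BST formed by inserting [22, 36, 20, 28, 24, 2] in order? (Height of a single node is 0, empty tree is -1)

Insertion order: [22, 36, 20, 28, 24, 2]
Tree (level-order array): [22, 20, 36, 2, None, 28, None, None, None, 24]
Compute height bottom-up (empty subtree = -1):
  height(2) = 1 + max(-1, -1) = 0
  height(20) = 1 + max(0, -1) = 1
  height(24) = 1 + max(-1, -1) = 0
  height(28) = 1 + max(0, -1) = 1
  height(36) = 1 + max(1, -1) = 2
  height(22) = 1 + max(1, 2) = 3
Height = 3


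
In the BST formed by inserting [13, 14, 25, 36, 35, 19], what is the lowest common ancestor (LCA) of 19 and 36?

Tree insertion order: [13, 14, 25, 36, 35, 19]
Tree (level-order array): [13, None, 14, None, 25, 19, 36, None, None, 35]
In a BST, the LCA of p=19, q=36 is the first node v on the
root-to-leaf path with p <= v <= q (go left if both < v, right if both > v).
Walk from root:
  at 13: both 19 and 36 > 13, go right
  at 14: both 19 and 36 > 14, go right
  at 25: 19 <= 25 <= 36, this is the LCA
LCA = 25


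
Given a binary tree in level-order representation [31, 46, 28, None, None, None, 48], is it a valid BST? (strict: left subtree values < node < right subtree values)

Level-order array: [31, 46, 28, None, None, None, 48]
Validate using subtree bounds (lo, hi): at each node, require lo < value < hi,
then recurse left with hi=value and right with lo=value.
Preorder trace (stopping at first violation):
  at node 31 with bounds (-inf, +inf): OK
  at node 46 with bounds (-inf, 31): VIOLATION
Node 46 violates its bound: not (-inf < 46 < 31).
Result: Not a valid BST


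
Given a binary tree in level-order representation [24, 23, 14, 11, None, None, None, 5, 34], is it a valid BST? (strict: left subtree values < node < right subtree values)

Level-order array: [24, 23, 14, 11, None, None, None, 5, 34]
Validate using subtree bounds (lo, hi): at each node, require lo < value < hi,
then recurse left with hi=value and right with lo=value.
Preorder trace (stopping at first violation):
  at node 24 with bounds (-inf, +inf): OK
  at node 23 with bounds (-inf, 24): OK
  at node 11 with bounds (-inf, 23): OK
  at node 5 with bounds (-inf, 11): OK
  at node 34 with bounds (11, 23): VIOLATION
Node 34 violates its bound: not (11 < 34 < 23).
Result: Not a valid BST


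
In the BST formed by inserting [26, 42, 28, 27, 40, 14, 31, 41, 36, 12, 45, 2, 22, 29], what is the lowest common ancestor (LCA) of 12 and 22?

Tree insertion order: [26, 42, 28, 27, 40, 14, 31, 41, 36, 12, 45, 2, 22, 29]
Tree (level-order array): [26, 14, 42, 12, 22, 28, 45, 2, None, None, None, 27, 40, None, None, None, None, None, None, 31, 41, 29, 36]
In a BST, the LCA of p=12, q=22 is the first node v on the
root-to-leaf path with p <= v <= q (go left if both < v, right if both > v).
Walk from root:
  at 26: both 12 and 22 < 26, go left
  at 14: 12 <= 14 <= 22, this is the LCA
LCA = 14


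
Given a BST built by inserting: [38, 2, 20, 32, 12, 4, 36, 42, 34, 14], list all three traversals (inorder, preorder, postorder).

Tree insertion order: [38, 2, 20, 32, 12, 4, 36, 42, 34, 14]
Tree (level-order array): [38, 2, 42, None, 20, None, None, 12, 32, 4, 14, None, 36, None, None, None, None, 34]
Inorder (L, root, R): [2, 4, 12, 14, 20, 32, 34, 36, 38, 42]
Preorder (root, L, R): [38, 2, 20, 12, 4, 14, 32, 36, 34, 42]
Postorder (L, R, root): [4, 14, 12, 34, 36, 32, 20, 2, 42, 38]


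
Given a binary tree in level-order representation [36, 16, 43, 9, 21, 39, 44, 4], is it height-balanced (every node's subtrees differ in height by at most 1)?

Tree (level-order array): [36, 16, 43, 9, 21, 39, 44, 4]
Definition: a tree is height-balanced if, at every node, |h(left) - h(right)| <= 1 (empty subtree has height -1).
Bottom-up per-node check:
  node 4: h_left=-1, h_right=-1, diff=0 [OK], height=0
  node 9: h_left=0, h_right=-1, diff=1 [OK], height=1
  node 21: h_left=-1, h_right=-1, diff=0 [OK], height=0
  node 16: h_left=1, h_right=0, diff=1 [OK], height=2
  node 39: h_left=-1, h_right=-1, diff=0 [OK], height=0
  node 44: h_left=-1, h_right=-1, diff=0 [OK], height=0
  node 43: h_left=0, h_right=0, diff=0 [OK], height=1
  node 36: h_left=2, h_right=1, diff=1 [OK], height=3
All nodes satisfy the balance condition.
Result: Balanced
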